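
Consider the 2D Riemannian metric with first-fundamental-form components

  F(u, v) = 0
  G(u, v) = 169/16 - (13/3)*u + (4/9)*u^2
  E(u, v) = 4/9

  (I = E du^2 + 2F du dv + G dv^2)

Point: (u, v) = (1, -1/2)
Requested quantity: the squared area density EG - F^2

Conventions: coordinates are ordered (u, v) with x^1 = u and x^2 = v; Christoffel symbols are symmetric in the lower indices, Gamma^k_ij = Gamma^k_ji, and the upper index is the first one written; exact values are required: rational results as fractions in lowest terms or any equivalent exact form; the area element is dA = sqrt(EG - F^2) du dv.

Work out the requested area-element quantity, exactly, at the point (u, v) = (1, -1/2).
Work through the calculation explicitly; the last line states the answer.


E = 4/9, F = 0, G = 961/144; EG - F^2 = 961/324

Answer: EG - F^2 = 961/324


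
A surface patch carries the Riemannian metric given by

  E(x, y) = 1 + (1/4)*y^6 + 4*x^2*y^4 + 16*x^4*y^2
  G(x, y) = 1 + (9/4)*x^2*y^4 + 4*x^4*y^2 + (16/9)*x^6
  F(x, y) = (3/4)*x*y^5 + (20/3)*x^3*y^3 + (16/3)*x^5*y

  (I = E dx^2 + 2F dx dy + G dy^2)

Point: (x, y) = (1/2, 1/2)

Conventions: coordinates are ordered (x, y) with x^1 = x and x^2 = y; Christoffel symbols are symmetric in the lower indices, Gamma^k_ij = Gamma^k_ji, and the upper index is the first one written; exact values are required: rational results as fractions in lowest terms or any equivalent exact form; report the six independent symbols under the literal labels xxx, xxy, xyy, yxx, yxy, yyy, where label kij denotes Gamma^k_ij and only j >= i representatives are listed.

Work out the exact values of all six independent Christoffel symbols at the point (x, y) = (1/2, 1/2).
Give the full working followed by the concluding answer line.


E = 337/256, F = 51/256, G = 2593/2304 at the point
E_x = 9/4, E_y = 99/64, F_x = 569/384, F_y = 349/384, G_x = 187/192, G_y = 17/32
EG - F^2 = 1661/1152;  g^inv = (1152/1661) * [[2593/2304, -51/256], [-51/256, 337/256]]
first-kind symbols [ij,l] = (1/2)(d_i g_jl + d_j g_il - d_l g_ij): [xx,x] = E_x/2 = 9/8, [xx,y] = F_x - E_y/2 = 17/24, [xy,x] = E_y/2 = 99/128, [xy,y] = G_x/2 = 187/384, [yy,x] = F_y - G_x/2 = 27/64, [yy,y] = G_y/2 = 17/64
Gamma^x_ij = (G*[ij,x] - F*[ij,y])/(EG - F^2), Gamma^y_ij = (E*[ij,y] - F*[ij,x])/(EG - F^2)

Answer: Gamma_xxx = 1296/1661, Gamma_xxy = 81/151, Gamma_xyy = 486/1661, Gamma_yxx = 816/1661, Gamma_yxy = 51/151, Gamma_yyy = 306/1661


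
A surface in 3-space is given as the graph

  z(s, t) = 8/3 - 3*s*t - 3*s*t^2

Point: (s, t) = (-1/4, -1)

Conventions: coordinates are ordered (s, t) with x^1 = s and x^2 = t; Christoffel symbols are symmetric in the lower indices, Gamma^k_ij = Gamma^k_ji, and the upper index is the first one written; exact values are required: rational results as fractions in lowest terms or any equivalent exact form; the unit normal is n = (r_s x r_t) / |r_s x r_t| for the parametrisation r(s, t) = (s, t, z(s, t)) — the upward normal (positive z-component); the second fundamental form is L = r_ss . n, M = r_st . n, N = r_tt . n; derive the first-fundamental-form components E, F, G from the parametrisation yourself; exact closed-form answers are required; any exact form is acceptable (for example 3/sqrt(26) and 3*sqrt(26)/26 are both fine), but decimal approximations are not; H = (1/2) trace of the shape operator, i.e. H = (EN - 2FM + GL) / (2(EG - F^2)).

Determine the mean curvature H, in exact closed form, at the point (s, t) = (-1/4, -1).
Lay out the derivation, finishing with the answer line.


z_s = 0, z_t = -3/4, z_ss = 0, z_st = 3, z_tt = 3/2
E = 1, F = 0, G = 25/16; answer radicand W^2 = 25/16
unnormalised second-form numerators: l = 0, m = 3, n = 3/2; L = l/sqrt(25/16), and similarly M = m/sqrt(W^2), N = n/sqrt(W^2)
H = (E*n - 2*F*m + G*l) / (2*(EG - F^2)*sqrt(W^2)); E*n - 2*F*m + G*l = 3/2, EG - F^2 = 25/16, so H = (12/25)/sqrt(25/16)

Answer: H = 48/125


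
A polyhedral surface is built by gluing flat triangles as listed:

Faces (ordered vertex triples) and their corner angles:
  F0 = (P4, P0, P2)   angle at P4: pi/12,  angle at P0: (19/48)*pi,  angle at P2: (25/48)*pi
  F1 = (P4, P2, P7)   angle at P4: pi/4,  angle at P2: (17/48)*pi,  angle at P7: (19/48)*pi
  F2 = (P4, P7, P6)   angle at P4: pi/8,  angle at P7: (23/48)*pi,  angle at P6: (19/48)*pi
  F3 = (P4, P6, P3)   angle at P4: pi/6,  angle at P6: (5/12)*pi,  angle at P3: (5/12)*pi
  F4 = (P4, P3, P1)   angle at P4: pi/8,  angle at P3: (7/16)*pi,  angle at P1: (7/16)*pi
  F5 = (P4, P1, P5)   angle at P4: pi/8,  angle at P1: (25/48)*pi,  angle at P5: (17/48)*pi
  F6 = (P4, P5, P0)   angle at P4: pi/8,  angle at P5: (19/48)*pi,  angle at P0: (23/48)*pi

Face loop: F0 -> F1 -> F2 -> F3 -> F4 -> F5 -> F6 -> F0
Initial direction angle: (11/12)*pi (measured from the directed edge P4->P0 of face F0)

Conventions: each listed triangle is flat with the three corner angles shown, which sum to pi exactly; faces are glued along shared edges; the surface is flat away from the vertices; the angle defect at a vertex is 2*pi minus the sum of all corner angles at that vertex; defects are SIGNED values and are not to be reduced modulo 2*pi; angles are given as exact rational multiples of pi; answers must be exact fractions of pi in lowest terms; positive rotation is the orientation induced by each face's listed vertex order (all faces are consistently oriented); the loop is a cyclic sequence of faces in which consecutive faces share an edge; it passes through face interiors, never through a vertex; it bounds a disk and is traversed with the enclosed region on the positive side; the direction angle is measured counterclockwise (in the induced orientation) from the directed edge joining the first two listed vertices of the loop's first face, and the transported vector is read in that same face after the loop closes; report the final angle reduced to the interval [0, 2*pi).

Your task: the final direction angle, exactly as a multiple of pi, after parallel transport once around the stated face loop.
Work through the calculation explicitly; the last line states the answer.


enclosed vertex P4: corner angles sum to pi, defect = 2*pi - pi = pi
by Gauss-Bonnet the loop rotates the vector by the enclosed defect sum (positive orientation, mod 2*pi)
final angle = (11/12)*pi + pi = (23/12)*pi (mod 2*pi)

Answer: final direction angle = (23/12)*pi


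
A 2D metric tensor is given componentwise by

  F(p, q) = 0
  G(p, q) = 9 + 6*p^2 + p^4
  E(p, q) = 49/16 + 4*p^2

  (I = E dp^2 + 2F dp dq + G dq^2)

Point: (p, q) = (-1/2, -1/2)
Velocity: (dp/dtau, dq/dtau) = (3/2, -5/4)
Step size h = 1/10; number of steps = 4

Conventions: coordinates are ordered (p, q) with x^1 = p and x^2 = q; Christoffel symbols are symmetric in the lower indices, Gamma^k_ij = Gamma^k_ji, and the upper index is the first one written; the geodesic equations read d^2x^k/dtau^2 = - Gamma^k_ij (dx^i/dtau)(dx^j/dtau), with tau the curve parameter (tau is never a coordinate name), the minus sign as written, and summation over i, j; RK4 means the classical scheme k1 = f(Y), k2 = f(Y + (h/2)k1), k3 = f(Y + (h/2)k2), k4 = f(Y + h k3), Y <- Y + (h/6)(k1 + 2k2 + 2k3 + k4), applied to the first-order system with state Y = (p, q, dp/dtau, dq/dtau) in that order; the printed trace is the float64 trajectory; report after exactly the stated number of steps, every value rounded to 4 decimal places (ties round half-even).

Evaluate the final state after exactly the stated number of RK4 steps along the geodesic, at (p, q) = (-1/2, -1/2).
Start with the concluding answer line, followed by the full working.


Answer: p = 0.0829, q = -1.0611, dp/dtau = 1.4351, dq/dtau = -1.4603

f(Y) = (dp/dtau, dq/dtau, -Gamma^p_ij Y'^i Y'^j, -Gamma^q_ij Y'^i Y'^j) with the Gammas evaluated at the stage position; h = 0.100000; intermediate values shown to 6 dp
step 0: p = -0.5000, q = -0.5000, dp/dtau = 1.5000, dq/dtau = -1.2500
step 1:
  k1: at (p, q) = (-0.500000, -0.500000), (dp/dtau, dq/dtau) = (1.500000, -1.250000); Gamma_ppp = -0.492308, Gamma_ppq = 0.000000, Gamma_pqq = 0.800000, Gamma_qpp = 0.000000, Gamma_qpq = -0.307692, Gamma_qqq = 0.000000; k1 = (1.500000, -1.250000, -0.142308, -1.153846)
  k2: at (p, q) = (-0.425000, -0.562500), (dp/dtau, dq/dtau) = (1.492885, -1.307692); Gamma_ppp = -0.449141, Gamma_ppq = 0.000000, Gamma_pqq = 0.714275, Gamma_qpp = 0.000000, Gamma_qpq = -0.267243, Gamma_qqq = 0.000000; k2 = (1.492885, -1.307692, -0.220449, -1.043442)
  k3: at (p, q) = (-0.425356, -0.565385), (dp/dtau, dq/dtau) = (1.488978, -1.302172); Gamma_ppp = -0.449374, Gamma_ppq = 0.000000, Gamma_pqq = 0.714713, Gamma_qpp = 0.000000, Gamma_qpq = -0.267441, Gamma_qqq = 0.000000; k3 = (1.488978, -1.302172, -0.215618, -1.037087)
  k4: at (p, q) = (-0.351102, -0.630217), (dp/dtau, dq/dtau) = (1.478438, -1.353709); Gamma_ppp = -0.394986, Gamma_ppq = 0.000000, Gamma_pqq = 0.616825, Gamma_qpp = 0.000000, Gamma_qpq = -0.224830, Gamma_qqq = 0.000000; k4 = (1.478438, -1.353709, -0.266995, -0.899937)
  Y <- Y + (h/6)(k1 + 2k2 + 2k3 + k4): p = -0.3510, q = -0.6304, dp/dtau = 1.4786, dq/dtau = -1.3536
step 2:
  k1: at (p, q) = (-0.350964, -0.630391), (dp/dtau, dq/dtau) = (1.478643, -1.353581); Gamma_ppp = -0.394874, Gamma_ppq = 0.000000, Gamma_pqq = 0.616630, Gamma_qpp = 0.000000, Gamma_qpq = -0.224748, Gamma_qqq = 0.000000; k1 = (1.478643, -1.353581, -0.266432, -0.899650)
  k2: at (p, q) = (-0.277032, -0.698070), (dp/dtau, dq/dtau) = (1.465321, -1.398563); Gamma_ppp = -0.328871, Gamma_ppq = 0.000000, Gamma_pqq = 0.505927, Gamma_qpp = 0.000000, Gamma_qpq = -0.180081, Gamma_qqq = 0.000000; k2 = (1.465321, -1.398563, -0.283441, -0.738096)
  k3: at (p, q) = (-0.277698, -0.700319), (dp/dtau, dq/dtau) = (1.464471, -1.390485); Gamma_ppp = -0.329517, Gamma_ppq = 0.000000, Gamma_pqq = 0.506982, Gamma_qpp = 0.000000, Gamma_qpq = -0.180492, Gamma_qqq = 0.000000; k3 = (1.464471, -1.390485, -0.273516, -0.735082)
  k4: at (p, q) = (-0.204517, -0.769439), (dp/dtau, dq/dtau) = (1.451291, -1.427089); Gamma_ppp = -0.253287, Gamma_ppq = 0.000000, Gamma_pqq = 0.385227, Gamma_qpp = 0.000000, Gamma_qpq = -0.134470, Gamma_qqq = 0.000000; k4 = (1.451291, -1.427089, -0.251063, -0.557006)
  Y <- Y + (h/6)(k1 + 2k2 + 2k3 + k4): p = -0.2045, q = -0.7697, dp/dtau = 1.4515, dq/dtau = -1.4270
step 3:
  k1: at (p, q) = (-0.204472, -0.769703), (dp/dtau, dq/dtau) = (1.451453, -1.426964); Gamma_ppp = -0.253237, Gamma_ppq = 0.000000, Gamma_pqq = 0.385149, Gamma_qpp = 0.000000, Gamma_qpq = -0.134441, Gamma_qqq = 0.000000; k1 = (1.451453, -1.426964, -0.250753, -0.556901)
  k2: at (p, q) = (-0.131899, -0.841052), (dp/dtau, dq/dtau) = (1.438915, -1.454809); Gamma_ppp = -0.168449, Gamma_ppq = 0.000000, Gamma_pqq = 0.254139, Gamma_qpp = 0.000000, Gamma_qpq = -0.087426, Gamma_qqq = 0.000000; k2 = (1.438915, -1.454809, -0.189108, -0.366026)
  k3: at (p, q) = (-0.132526, -0.842444), (dp/dtau, dq/dtau) = (1.441997, -1.445265); Gamma_ppp = -0.169214, Gamma_ppq = 0.000000, Gamma_pqq = 0.255307, Gamma_qpp = 0.000000, Gamma_qpq = -0.087837, Gamma_qqq = 0.000000; k3 = (1.441997, -1.445265, -0.181427, -0.366115)
  k4: at (p, q) = (-0.060272, -0.914230), (dp/dtau, dq/dtau) = (1.433310, -1.463576); Gamma_ppp = -0.078351, Gamma_ppq = 0.000000, Gamma_pqq = 0.117669, Gamma_qpp = 0.000000, Gamma_qpq = -0.040133, Gamma_qqq = 0.000000; k4 = (1.433310, -1.463576, -0.091091, -0.168378)
  Y <- Y + (h/6)(k1 + 2k2 + 2k3 + k4): p = -0.0604, q = -0.9145, dp/dtau = 1.4334, dq/dtau = -1.4635
step 4:
  k1: at (p, q) = (-0.060362, -0.914548), (dp/dtau, dq/dtau) = (1.433404, -1.463457); Gamma_ppp = -0.078467, Gamma_ppq = 0.000000, Gamma_pqq = 0.117844, Gamma_qpp = 0.000000, Gamma_qpq = -0.040193, Gamma_qqq = 0.000000; k1 = (1.433404, -1.463457, -0.091164, -0.168626)
  k2: at (p, q) = (0.011308, -0.987721), (dp/dtau, dq/dtau) = (1.428846, -1.471888); Gamma_ppp = 0.014767, Gamma_ppq = 0.000000, Gamma_pqq = -0.022152, Gamma_qpp = 0.000000, Gamma_qpq = 0.007538, Gamma_qqq = 0.000000; k2 = (1.428846, -1.471888, 0.017842, 0.031708)
  k3: at (p, q) = (0.011080, -0.988143), (dp/dtau, dq/dtau) = (1.434296, -1.461871); Gamma_ppp = 0.014470, Gamma_ppq = 0.000000, Gamma_pqq = -0.021705, Gamma_qpp = 0.000000, Gamma_qpq = 0.007386, Gamma_qqq = 0.000000; k3 = (1.434296, -1.461871, 0.016619, 0.030975)
  k4: at (p, q) = (0.083067, -1.060735), (dp/dtau, dq/dtau) = (1.435066, -1.460359); Gamma_ppp = 0.107527, Gamma_ppq = 0.000000, Gamma_pqq = -0.161662, Gamma_qpp = 0.000000, Gamma_qpq = 0.055251, Gamma_qqq = 0.000000; k4 = (1.435066, -1.460359, 0.123325, 0.231581)
  Y <- Y + (h/6)(k1 + 2k2 + 2k3 + k4): p = 0.0829, q = -1.0611, dp/dtau = 1.4351, dq/dtau = -1.4603


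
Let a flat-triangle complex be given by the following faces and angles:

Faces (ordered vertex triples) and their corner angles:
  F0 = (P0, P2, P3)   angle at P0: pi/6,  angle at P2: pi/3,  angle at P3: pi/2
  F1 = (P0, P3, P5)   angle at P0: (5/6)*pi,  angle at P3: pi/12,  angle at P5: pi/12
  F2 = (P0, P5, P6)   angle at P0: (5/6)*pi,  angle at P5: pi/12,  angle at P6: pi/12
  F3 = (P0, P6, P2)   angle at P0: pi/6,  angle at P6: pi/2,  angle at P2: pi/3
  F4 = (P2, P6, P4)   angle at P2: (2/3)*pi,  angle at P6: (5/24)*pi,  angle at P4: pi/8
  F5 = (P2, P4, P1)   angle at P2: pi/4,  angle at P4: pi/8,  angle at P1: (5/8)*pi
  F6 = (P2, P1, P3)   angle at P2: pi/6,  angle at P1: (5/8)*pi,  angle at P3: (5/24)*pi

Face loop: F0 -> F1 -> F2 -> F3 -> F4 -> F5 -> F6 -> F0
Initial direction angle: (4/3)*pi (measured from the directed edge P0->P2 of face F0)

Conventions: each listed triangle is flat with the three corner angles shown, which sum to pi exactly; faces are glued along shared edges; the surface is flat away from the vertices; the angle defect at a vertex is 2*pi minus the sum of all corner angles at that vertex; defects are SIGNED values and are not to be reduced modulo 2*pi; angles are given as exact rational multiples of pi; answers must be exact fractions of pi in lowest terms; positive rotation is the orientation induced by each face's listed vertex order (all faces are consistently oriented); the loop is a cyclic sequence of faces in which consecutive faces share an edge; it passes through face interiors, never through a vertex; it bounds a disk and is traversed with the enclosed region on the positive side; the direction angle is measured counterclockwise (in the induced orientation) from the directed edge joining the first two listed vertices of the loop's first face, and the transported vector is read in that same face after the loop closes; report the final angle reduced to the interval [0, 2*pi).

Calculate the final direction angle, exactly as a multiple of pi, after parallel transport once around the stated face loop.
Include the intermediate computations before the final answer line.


enclosed vertex P0: corner angles sum to 2*pi, defect = 2*pi - 2*pi = 0
enclosed vertex P2: corner angles sum to (7/4)*pi, defect = 2*pi - (7/4)*pi = pi/4
final direction = starting direction + enclosed defect total, reduced mod 2*pi (induced orientation)
final angle = (4/3)*pi + pi/4 = (19/12)*pi (mod 2*pi)

Answer: final direction angle = (19/12)*pi


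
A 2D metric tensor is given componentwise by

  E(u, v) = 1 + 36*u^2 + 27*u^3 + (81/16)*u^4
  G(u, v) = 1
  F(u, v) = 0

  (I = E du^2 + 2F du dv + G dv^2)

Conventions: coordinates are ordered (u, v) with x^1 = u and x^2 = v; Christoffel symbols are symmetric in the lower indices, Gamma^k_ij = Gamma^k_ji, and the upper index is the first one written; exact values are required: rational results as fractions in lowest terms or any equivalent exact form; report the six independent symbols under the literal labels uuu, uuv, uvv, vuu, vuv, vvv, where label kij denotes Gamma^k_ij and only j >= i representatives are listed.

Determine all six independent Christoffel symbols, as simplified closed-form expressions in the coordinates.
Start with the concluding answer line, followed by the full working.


Answer: Gamma_uuu = (162*u^3 + 648*u^2 + 576*u)/(81*u^4 + 432*u^3 + 576*u^2 + 16), Gamma_uuv = 0, Gamma_uvv = 0, Gamma_vuu = 0, Gamma_vuv = 0, Gamma_vvv = 0

E = 1 + 36*u^2 + 27*u^3 + (81/16)*u^4; F = 0; G = 1
Gamma^k_ij = (1/2) g^{kl} (d_i g_jl + d_j g_il - d_l g_ij), with g^inv = (1/(EG-F^2)) [[G, -F], [-F, E]]
first partials: E_u = 72*u + 81*u^2 + (81/4)*u^3, E_v = 0, F_u = 0, F_v = 0, G_u = 0, G_v = 0
D = EG - F^2 = 1 + 36*u^2 + 27*u^3 + (81/16)*u^4
expanded: Gamma^u_uu = (G E_u - 2F F_u + F E_v)/(2D), Gamma^u_uv = (G E_v - F G_u)/(2D), Gamma^u_vv = (2G F_v - G G_u - F G_v)/(2D), Gamma^v_uu = (2E F_u - E E_v - F E_u)/(2D), Gamma^v_uv = (E G_u - F E_v)/(2D), Gamma^v_vv = (E G_v - 2F F_v + F G_u)/(2D); substitute and cancel common factors


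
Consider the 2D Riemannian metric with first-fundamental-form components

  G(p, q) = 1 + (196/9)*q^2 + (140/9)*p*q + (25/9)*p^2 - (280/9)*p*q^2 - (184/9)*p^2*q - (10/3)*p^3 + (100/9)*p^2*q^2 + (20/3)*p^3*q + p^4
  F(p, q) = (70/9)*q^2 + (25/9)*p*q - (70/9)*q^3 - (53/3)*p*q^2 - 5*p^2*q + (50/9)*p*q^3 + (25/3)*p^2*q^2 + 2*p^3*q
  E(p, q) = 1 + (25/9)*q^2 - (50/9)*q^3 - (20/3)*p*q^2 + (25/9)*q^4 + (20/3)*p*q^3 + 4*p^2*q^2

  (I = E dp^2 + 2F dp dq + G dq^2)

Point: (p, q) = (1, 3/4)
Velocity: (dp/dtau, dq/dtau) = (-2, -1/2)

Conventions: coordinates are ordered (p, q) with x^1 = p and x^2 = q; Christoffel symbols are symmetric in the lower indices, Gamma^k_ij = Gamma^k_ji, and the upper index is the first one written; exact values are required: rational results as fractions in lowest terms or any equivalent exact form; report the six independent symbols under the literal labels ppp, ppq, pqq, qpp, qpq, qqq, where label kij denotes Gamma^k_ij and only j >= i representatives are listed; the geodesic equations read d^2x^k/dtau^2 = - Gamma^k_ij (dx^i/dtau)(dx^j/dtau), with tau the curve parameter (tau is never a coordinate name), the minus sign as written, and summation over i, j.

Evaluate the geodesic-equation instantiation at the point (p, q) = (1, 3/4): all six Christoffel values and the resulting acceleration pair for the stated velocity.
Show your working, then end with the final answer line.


E = 617/256, F = -95/48, G = 34/9 at the point
E_p = 57/16, E_q = 323/48, F_p = 83/96, F_q = -227/36, G_p = -85/9, G_q = 40/9
EG - F^2 = 11953/2304;  g^inv = (2304/11953) * [[34/9, 95/48], [95/48, 617/256]]
first-kind symbols [ij,l] = (1/2)(d_i g_jl + d_j g_il - d_l g_ij): [pp,p] = E_p/2 = 57/32, [pp,q] = F_p - E_q/2 = -5/2, [pq,p] = E_q/2 = 323/96, [pq,q] = G_p/2 = -85/18, [qq,p] = F_q - G_p/2 = -19/12, [qq,q] = G_q/2 = 20/9
Gamma^p_ij = (G*[ij,p] - F*[ij,q])/(EG - F^2), Gamma^q_ij = (E*[ij,q] - F*[ij,p])/(EG - F^2)
Gamma_ppp = 4104/11953, Gamma_ppq = 7752/11953, Gamma_pqq = -3648/11953, Gamma_qpp = -5760/11953, Gamma_qpq = -10880/11953, Gamma_qqq = 5120/11953
d^2p/dtau^2 = -(Gamma_ppp*(-2)^2 + 2*Gamma_ppq*(-2)*(-1/2) + Gamma_pqq*(-1/2)^2) = -31008/11953
d^2q/dtau^2 = -(Gamma_qpp*(-2)^2 + 2*Gamma_qpq*(-2)*(-1/2) + Gamma_qqq*(-1/2)^2) = 43520/11953

Answer: Gamma_ppp = 4104/11953, Gamma_ppq = 7752/11953, Gamma_pqq = -3648/11953, Gamma_qpp = -5760/11953, Gamma_qpq = -10880/11953, Gamma_qqq = 5120/11953; accelerations (d^2p/dtau^2, d^2q/dtau^2) = (-31008/11953, 43520/11953)


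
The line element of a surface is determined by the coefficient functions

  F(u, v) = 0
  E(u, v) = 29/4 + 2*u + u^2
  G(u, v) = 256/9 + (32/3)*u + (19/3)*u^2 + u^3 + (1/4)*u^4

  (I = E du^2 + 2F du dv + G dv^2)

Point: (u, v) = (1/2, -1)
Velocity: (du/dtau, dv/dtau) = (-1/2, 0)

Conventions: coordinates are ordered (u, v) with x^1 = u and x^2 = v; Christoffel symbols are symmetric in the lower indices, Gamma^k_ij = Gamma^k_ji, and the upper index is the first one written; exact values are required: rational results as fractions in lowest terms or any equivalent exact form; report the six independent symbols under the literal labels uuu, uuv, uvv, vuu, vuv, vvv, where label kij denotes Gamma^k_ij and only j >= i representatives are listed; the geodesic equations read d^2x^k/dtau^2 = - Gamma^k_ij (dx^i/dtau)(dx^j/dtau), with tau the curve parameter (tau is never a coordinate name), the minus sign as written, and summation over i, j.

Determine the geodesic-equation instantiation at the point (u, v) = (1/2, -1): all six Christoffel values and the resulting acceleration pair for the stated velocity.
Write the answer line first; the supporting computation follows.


Answer: Gamma_uuu = 3/17, Gamma_uuv = 0, Gamma_uvv = -143/136, Gamma_vuu = 0, Gamma_vuv = 36/143, Gamma_vvv = 0; accelerations (d^2u/dtau^2, d^2v/dtau^2) = (-3/68, 0)

E = 17/2, F = 0, G = 20449/576 at the point
E_u = 3, E_v = 0, F_u = 0, F_v = 0, G_u = 143/8, G_v = 0
EG - F^2 = 347633/1152;  g^inv = (1152/347633) * [[20449/576, 0], [0, 17/2]]
first-kind symbols [ij,l] = (1/2)(d_i g_jl + d_j g_il - d_l g_ij): [uu,u] = E_u/2 = 3/2, [uu,v] = F_u - E_v/2 = 0, [uv,u] = E_v/2 = 0, [uv,v] = G_u/2 = 143/16, [vv,u] = F_v - G_u/2 = -143/16, [vv,v] = G_v/2 = 0
Gamma^u_ij = (G*[ij,u] - F*[ij,v])/(EG - F^2), Gamma^v_ij = (E*[ij,v] - F*[ij,u])/(EG - F^2)
Gamma_uuu = 3/17, Gamma_uuv = 0, Gamma_uvv = -143/136, Gamma_vuu = 0, Gamma_vuv = 36/143, Gamma_vvv = 0
d^2u/dtau^2 = -(Gamma_uuu*(-1/2)^2 + 2*Gamma_uuv*(-1/2)*(0) + Gamma_uvv*(0)^2) = -3/68
d^2v/dtau^2 = -(Gamma_vuu*(-1/2)^2 + 2*Gamma_vuv*(-1/2)*(0) + Gamma_vvv*(0)^2) = 0


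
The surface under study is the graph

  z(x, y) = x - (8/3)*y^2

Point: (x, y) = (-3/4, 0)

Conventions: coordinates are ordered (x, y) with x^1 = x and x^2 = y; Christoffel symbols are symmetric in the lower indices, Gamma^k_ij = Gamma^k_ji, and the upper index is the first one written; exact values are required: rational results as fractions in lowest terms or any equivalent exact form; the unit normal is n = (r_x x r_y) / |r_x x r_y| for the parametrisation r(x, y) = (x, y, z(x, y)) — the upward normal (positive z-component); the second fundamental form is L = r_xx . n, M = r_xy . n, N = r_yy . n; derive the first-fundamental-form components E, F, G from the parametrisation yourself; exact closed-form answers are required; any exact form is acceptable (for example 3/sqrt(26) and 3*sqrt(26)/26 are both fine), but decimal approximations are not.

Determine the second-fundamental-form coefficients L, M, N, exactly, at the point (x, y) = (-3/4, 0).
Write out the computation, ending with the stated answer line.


z_x = 1, z_y = 0, z_xx = 0, z_xy = 0, z_yy = -16/3
E = 2, F = 0, G = 1; answer radicand W^2 = 2
unnormalised second-form numerators: l = 0, m = 0, n = -16/3; L = l/sqrt(2), and similarly M = m/sqrt(W^2), N = n/sqrt(W^2)

Answer: L = 0, M = 0, N = -8*sqrt(2)/3


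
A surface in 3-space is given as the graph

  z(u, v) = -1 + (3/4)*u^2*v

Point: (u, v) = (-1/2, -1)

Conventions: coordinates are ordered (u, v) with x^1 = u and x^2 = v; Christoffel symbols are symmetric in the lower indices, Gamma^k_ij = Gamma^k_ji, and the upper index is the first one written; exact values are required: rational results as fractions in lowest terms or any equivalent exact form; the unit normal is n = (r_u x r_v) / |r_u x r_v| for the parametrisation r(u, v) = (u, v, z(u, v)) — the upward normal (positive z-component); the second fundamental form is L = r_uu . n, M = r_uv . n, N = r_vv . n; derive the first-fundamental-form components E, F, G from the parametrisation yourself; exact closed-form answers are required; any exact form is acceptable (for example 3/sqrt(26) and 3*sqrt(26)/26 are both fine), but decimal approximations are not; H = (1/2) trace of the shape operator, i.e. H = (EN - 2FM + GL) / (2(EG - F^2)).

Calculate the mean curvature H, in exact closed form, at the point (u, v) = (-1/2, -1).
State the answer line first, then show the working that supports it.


Answer: H = -2748*sqrt(409)/167281

z_u = 3/4, z_v = 3/16, z_uu = -3/2, z_uv = -3/4, z_vv = 0
E = 25/16, F = 9/64, G = 265/256; answer radicand W^2 = 409/256
unnormalised second-form numerators: l = -3/2, m = -3/4, n = 0; L = l/sqrt(409/256), and similarly M = m/sqrt(W^2), N = n/sqrt(W^2)
H = (E*n - 2*F*m + G*l) / (2*(EG - F^2)*sqrt(W^2)); E*n - 2*F*m + G*l = -687/512, EG - F^2 = 409/256, so H = (-687/1636)/sqrt(409/256)


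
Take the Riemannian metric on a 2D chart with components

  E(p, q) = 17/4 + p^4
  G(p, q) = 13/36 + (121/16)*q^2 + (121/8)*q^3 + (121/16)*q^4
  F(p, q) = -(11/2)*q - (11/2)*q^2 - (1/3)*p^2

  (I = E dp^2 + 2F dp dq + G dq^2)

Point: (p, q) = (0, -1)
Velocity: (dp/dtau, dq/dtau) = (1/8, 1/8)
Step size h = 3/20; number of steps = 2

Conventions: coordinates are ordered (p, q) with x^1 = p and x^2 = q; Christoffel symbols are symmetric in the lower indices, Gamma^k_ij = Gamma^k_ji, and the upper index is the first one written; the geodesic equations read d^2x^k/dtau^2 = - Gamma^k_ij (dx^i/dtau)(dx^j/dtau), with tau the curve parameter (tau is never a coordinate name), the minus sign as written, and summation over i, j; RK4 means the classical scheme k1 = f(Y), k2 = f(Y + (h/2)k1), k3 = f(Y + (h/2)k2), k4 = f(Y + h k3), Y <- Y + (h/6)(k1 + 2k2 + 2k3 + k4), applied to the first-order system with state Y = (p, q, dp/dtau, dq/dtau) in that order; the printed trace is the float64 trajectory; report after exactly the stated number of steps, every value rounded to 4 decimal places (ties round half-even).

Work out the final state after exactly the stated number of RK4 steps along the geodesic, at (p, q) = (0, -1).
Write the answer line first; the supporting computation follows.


Answer: p = 0.0366, q = -0.9625, dp/dtau = 0.1192, dq/dtau = 0.1250

f(Y) = (dp/dtau, dq/dtau, -Gamma^p_ij Y'^i Y'^j, -Gamma^q_ij Y'^i Y'^j) with the Gammas evaluated at the stage position; h = 0.150000; intermediate values shown to 6 dp
step 0: p = 0.0000, q = -1.0000, dp/dtau = 0.1250, dq/dtau = 0.1250
step 1:
  k1: at (p, q) = (0.000000, -1.000000), (dp/dtau, dq/dtau) = (0.125000, 0.125000); Gamma_ppp = 0.000000, Gamma_ppq = 0.000000, Gamma_pqq = 1.294118, Gamma_qpp = 0.000000, Gamma_qpq = 0.000000, Gamma_qqq = 0.000000; k1 = (0.125000, 0.125000, -0.020221, 0.000000)
  k2: at (p, q) = (0.009375, -0.990625), (dp/dtau, dq/dtau) = (0.123483, 0.125000); Gamma_ppp = 0.000208, Gamma_ppq = 0.000000, Gamma_pqq = 1.269717, Gamma_qpp = -0.017306, Gamma_qpq = 0.000000, Gamma_qqq = 0.011328; k2 = (0.123483, 0.125000, -0.019843, 0.000087)
  k3: at (p, q) = (0.009261, -0.990625), (dp/dtau, dq/dtau) = (0.123512, 0.125007); Gamma_ppp = 0.000206, Gamma_ppq = 0.000000, Gamma_pqq = 1.269717, Gamma_qpp = -0.017096, Gamma_qpq = 0.000000, Gamma_qqq = 0.011326; k3 = (0.123512, 0.125007, -0.019845, 0.000084)
  k4: at (p, q) = (0.018527, -0.981249), (dp/dtau, dq/dtau) = (0.122023, 0.125013); Gamma_ppp = 0.000816, Gamma_ppq = 0.000000, Gamma_pqq = 1.245058, Gamma_qpp = -0.034189, Gamma_qpq = 0.000000, Gamma_qqq = 0.022201; k4 = (0.122023, 0.125013, -0.019470, 0.000162)
  Y <- Y + (h/6)(k1 + 2k2 + 2k3 + k4): p = 0.0185, q = -0.9812, dp/dtau = 0.1220, dq/dtau = 0.1250
step 2:
  k1: at (p, q) = (0.018525, -0.981249), (dp/dtau, dq/dtau) = (0.122023, 0.125013); Gamma_ppp = 0.000816, Gamma_ppq = 0.000000, Gamma_pqq = 1.245059, Gamma_qpp = -0.034187, Gamma_qpq = 0.000000, Gamma_qqq = 0.022201; k1 = (0.122023, 0.125013, -0.019470, 0.000162)
  k2: at (p, q) = (0.027677, -0.971873), (dp/dtau, dq/dtau) = (0.120563, 0.125025); Gamma_ppp = 0.001813, Gamma_ppq = 0.000000, Gamma_pqq = 1.220168, Gamma_qpp = -0.051051, Gamma_qpq = 0.000000, Gamma_qqq = 0.032612; k2 = (0.120563, 0.125025, -0.019099, 0.000232)
  k3: at (p, q) = (0.027568, -0.971873), (dp/dtau, dq/dtau) = (0.120591, 0.125030); Gamma_ppp = 0.001806, Gamma_ppq = 0.000000, Gamma_pqq = 1.220165, Gamma_qpp = -0.050849, Gamma_qpq = 0.000000, Gamma_qqq = 0.032606; k3 = (0.120591, 0.125030, -0.019100, 0.000230)
  k4: at (p, q) = (0.036614, -0.962495), (dp/dtau, dq/dtau) = (0.119158, 0.125047); Gamma_ppp = 0.003169, Gamma_ppq = 0.000000, Gamma_pqq = 1.195062, Gamma_qpp = -0.067492, Gamma_qpq = 0.000000, Gamma_qqq = 0.042542; k4 = (0.119158, 0.125047, -0.018732, 0.000293)
  Y <- Y + (h/6)(k1 + 2k2 + 2k3 + k4): p = 0.0366, q = -0.9625, dp/dtau = 0.1192, dq/dtau = 0.1250


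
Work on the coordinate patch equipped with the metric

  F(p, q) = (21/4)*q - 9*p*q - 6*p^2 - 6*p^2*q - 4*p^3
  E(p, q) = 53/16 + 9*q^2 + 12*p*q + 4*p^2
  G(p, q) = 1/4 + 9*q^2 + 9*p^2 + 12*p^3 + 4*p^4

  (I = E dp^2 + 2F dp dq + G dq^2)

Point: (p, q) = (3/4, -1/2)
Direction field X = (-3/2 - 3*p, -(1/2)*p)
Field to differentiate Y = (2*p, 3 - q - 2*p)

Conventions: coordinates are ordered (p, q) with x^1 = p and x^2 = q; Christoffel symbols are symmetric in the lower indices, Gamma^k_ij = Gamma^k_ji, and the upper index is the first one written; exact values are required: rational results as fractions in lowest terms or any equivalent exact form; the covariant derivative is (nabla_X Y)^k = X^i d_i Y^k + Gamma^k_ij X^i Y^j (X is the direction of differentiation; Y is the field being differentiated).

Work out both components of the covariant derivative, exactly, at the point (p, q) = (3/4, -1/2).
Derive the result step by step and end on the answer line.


E = 53/16, F = -21/8, G = 889/64 at the point
E_p = 0, E_q = 0, F_p = -27/4, F_q = -39/8, G_p = 81/2, G_q = -9
EG - F^2 = 40061/1024;  g^inv = (1024/40061) * [[889/64, 21/8], [21/8, 53/16]]
first-kind symbols [ij,l] = (1/2)(d_i g_jl + d_j g_il - d_l g_ij): [pp,p] = E_p/2 = 0, [pp,q] = F_p - E_q/2 = -27/4, [pq,p] = E_q/2 = 0, [pq,q] = G_p/2 = 81/4, [qq,p] = F_q - G_p/2 = -201/8, [qq,q] = G_q/2 = -9/2
Gamma^p_ij = (G*[ij,p] - F*[ij,q])/(EG - F^2), Gamma^q_ij = (E*[ij,q] - F*[ij,p])/(EG - F^2)
Gamma_ppp = -2592/5723, Gamma_ppq = 7776/5723, Gamma_pqq = -52782/5723, Gamma_qpp = -22896/40061, Gamma_qpq = 68688/40061, Gamma_qqq = -82800/40061
X = (-15/4, -3/8), Y = (3/2, 2) at the point

Answer: (nabla_X Y)^p = -51450/5723, (nabla_X Y)^q = -379413/320488


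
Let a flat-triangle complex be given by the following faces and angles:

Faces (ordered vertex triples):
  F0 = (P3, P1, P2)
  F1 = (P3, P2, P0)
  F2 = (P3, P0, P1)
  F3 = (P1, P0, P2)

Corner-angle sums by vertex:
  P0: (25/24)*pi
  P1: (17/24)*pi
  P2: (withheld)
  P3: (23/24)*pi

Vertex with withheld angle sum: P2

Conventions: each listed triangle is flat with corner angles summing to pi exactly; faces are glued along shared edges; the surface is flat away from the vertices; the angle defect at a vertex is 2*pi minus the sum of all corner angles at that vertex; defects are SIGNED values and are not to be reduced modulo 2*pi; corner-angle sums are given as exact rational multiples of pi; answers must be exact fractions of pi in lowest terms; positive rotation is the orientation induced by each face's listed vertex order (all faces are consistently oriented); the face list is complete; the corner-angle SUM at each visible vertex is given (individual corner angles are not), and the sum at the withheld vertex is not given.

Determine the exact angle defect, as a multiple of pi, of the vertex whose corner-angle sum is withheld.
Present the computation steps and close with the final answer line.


V = 4, E = 6, F = 4; chi = V - E + F = 2
Gauss-Bonnet: total defect = 2*pi*chi = 4*pi; visible defects sum to (79/24)*pi

Answer: defect(P2) = (17/24)*pi


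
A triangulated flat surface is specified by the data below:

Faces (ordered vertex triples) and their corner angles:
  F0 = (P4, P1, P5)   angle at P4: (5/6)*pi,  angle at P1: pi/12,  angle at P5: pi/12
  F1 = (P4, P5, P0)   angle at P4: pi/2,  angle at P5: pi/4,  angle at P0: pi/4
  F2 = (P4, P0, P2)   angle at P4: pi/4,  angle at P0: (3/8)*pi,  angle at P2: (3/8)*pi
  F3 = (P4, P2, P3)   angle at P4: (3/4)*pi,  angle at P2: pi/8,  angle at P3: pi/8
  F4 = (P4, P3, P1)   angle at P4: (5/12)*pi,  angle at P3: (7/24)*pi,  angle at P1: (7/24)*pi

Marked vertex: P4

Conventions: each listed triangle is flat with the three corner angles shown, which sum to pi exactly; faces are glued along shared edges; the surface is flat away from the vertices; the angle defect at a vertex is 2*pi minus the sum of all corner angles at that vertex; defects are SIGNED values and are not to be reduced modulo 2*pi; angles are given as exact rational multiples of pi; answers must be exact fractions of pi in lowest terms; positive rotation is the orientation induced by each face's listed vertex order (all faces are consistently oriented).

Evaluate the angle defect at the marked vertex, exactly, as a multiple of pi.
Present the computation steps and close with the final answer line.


Sum of corner angles at P4: (11/4)*pi
defect = 2*pi - (11/4)*pi

Answer: defect(P4) = (-3/4)*pi


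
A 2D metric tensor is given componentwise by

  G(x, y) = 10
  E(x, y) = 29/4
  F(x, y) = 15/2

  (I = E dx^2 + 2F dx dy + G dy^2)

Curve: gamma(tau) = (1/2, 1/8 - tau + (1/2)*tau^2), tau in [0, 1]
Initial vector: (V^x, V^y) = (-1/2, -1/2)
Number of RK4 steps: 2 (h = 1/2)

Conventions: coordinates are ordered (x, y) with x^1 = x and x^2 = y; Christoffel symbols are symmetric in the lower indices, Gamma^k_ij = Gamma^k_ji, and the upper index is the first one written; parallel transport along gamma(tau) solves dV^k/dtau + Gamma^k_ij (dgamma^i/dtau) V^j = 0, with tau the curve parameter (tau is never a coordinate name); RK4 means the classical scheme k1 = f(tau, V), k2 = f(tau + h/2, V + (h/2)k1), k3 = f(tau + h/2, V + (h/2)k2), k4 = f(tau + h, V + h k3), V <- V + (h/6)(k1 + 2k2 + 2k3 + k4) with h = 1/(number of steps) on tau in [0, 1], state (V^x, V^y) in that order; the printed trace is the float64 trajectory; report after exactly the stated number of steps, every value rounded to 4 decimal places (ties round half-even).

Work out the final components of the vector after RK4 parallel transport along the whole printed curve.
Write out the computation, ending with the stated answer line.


gamma'(tau) = (0, -1 + tau); f(tau, V)^k = -Gamma^k_ij(gamma(tau)) gamma'^i(tau) V^j; h = 1/2; intermediate values shown to 6 dp
curve data and Christoffel symbols at the stage parameters:
  tau = 0.000000: gamma = (0.500000, 0.125000), gamma' = (0.000000, -1.000000); Gamma_xxx = 0.000000, Gamma_xxy = 0.000000, Gamma_xyy = 0.000000, Gamma_yxx = 0.000000, Gamma_yxy = 0.000000, Gamma_yyy = 0.000000
  tau = 0.250000: gamma = (0.500000, -0.093750), gamma' = (0.000000, -0.750000); Gamma_xxx = 0.000000, Gamma_xxy = 0.000000, Gamma_xyy = 0.000000, Gamma_yxx = 0.000000, Gamma_yxy = 0.000000, Gamma_yyy = 0.000000
  tau = 0.500000: gamma = (0.500000, -0.250000), gamma' = (0.000000, -0.500000); Gamma_xxx = 0.000000, Gamma_xxy = 0.000000, Gamma_xyy = 0.000000, Gamma_yxx = 0.000000, Gamma_yxy = 0.000000, Gamma_yyy = 0.000000
  tau = 0.750000: gamma = (0.500000, -0.343750), gamma' = (0.000000, -0.250000); Gamma_xxx = 0.000000, Gamma_xxy = 0.000000, Gamma_xyy = 0.000000, Gamma_yxx = 0.000000, Gamma_yxy = 0.000000, Gamma_yyy = 0.000000
  tau = 1.000000: gamma = (0.500000, -0.375000), gamma' = (0.000000, 0.000000); Gamma_xxx = 0.000000, Gamma_xxy = 0.000000, Gamma_xyy = 0.000000, Gamma_yxx = 0.000000, Gamma_yxy = 0.000000, Gamma_yyy = 0.000000
step 0: V^x = -0.5000, V^y = -0.5000
step 1: k1 = (0.000000, 0.000000), k2 = (0.000000, 0.000000), k3 = (0.000000, 0.000000), k4 = (0.000000, 0.000000); V <- V + (h/6)(k1 + 2k2 + 2k3 + k4): V^x = -0.5000, V^y = -0.5000
step 2: k1 = (0.000000, 0.000000), k2 = (0.000000, 0.000000), k3 = (0.000000, 0.000000), k4 = (0.000000, 0.000000); V <- V + (h/6)(k1 + 2k2 + 2k3 + k4): V^x = -0.5000, V^y = -0.5000

Answer: V^x = -0.5000, V^y = -0.5000


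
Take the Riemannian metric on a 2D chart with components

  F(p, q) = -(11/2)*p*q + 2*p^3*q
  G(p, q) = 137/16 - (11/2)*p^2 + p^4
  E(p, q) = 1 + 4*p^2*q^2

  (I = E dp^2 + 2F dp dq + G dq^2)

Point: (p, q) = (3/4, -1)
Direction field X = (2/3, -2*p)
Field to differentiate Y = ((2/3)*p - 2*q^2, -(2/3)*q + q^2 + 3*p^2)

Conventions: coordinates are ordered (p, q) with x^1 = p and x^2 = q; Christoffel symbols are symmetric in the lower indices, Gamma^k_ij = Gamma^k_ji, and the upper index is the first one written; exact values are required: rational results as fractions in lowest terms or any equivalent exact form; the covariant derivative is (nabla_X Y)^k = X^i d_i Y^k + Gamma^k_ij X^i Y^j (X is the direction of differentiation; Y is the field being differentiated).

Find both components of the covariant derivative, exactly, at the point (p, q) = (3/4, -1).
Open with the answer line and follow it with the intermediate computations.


Answer: (nabla_X Y)^p = -133018/18513, (nabla_X Y)^q = 28532/6171

E = 13/4, F = 105/32, G = 1481/256 at the point
E_p = 6, E_q = -9/2, F_p = 17/8, F_q = -105/32, G_p = -105/16, G_q = 0
EG - F^2 = 2057/256;  g^inv = (256/2057) * [[1481/256, -105/32], [-105/32, 13/4]]
first-kind symbols [ij,l] = (1/2)(d_i g_jl + d_j g_il - d_l g_ij): [pp,p] = E_p/2 = 3, [pp,q] = F_p - E_q/2 = 35/8, [pq,p] = E_q/2 = -9/4, [pq,q] = G_p/2 = -105/32, [qq,p] = F_q - G_p/2 = 0, [qq,q] = G_q/2 = 0
Gamma^p_ij = (G*[ij,p] - F*[ij,q])/(EG - F^2), Gamma^q_ij = (E*[ij,q] - F*[ij,p])/(EG - F^2)
Gamma_ppp = 768/2057, Gamma_ppq = -576/2057, Gamma_pqq = 0, Gamma_qpp = 1120/2057, Gamma_qpq = -840/2057, Gamma_qqq = 0
X = (2/3, -3/2), Y = (-3/2, 161/48) at the point


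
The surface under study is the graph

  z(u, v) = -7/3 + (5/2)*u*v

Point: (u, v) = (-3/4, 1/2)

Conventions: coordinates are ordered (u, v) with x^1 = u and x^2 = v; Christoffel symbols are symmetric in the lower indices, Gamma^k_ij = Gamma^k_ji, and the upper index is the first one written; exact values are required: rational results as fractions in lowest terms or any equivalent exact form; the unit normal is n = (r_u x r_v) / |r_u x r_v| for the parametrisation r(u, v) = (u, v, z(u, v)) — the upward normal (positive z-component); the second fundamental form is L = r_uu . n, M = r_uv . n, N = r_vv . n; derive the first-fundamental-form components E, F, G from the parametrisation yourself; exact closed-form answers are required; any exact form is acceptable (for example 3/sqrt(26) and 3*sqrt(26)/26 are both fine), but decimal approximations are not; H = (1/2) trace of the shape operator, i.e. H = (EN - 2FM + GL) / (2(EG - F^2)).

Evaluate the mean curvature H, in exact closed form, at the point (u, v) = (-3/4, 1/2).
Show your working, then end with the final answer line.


z_u = 5/4, z_v = -15/8, z_uu = 0, z_uv = 5/2, z_vv = 0
E = 41/16, F = -75/32, G = 289/64; answer radicand W^2 = 389/64
unnormalised second-form numerators: l = 0, m = 5/2, n = 0; L = l/sqrt(389/64), and similarly M = m/sqrt(W^2), N = n/sqrt(W^2)
H = (E*n - 2*F*m + G*l) / (2*(EG - F^2)*sqrt(W^2)); E*n - 2*F*m + G*l = 375/32, EG - F^2 = 389/64, so H = (375/389)/sqrt(389/64)

Answer: H = 3000*sqrt(389)/151321


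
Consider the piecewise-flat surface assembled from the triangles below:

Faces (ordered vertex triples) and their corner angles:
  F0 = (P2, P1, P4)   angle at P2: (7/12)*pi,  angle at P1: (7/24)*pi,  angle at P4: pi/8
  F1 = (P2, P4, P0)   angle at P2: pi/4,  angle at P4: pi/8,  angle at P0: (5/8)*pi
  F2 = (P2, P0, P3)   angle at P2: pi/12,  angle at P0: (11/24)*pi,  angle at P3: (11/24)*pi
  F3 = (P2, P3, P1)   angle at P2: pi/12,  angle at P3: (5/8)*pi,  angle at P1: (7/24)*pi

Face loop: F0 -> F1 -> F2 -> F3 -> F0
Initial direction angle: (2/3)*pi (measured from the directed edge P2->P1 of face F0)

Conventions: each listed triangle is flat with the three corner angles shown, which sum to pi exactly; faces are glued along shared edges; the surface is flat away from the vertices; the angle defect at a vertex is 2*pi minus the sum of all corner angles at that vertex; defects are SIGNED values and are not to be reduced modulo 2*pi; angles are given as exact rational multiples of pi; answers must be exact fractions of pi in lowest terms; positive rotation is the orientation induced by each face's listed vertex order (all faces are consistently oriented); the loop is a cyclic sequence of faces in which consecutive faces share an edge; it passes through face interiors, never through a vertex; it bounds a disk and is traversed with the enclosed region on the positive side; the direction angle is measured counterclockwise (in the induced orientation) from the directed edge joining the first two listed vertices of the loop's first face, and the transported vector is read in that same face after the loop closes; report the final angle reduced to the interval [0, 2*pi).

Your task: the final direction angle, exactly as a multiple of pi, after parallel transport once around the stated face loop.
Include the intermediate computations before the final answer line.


enclosed vertex P2: corner angles sum to pi, defect = 2*pi - pi = pi
final direction = starting direction + enclosed defect total, reduced mod 2*pi (induced orientation)
final angle = (2/3)*pi + pi = (5/3)*pi (mod 2*pi)

Answer: final direction angle = (5/3)*pi
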